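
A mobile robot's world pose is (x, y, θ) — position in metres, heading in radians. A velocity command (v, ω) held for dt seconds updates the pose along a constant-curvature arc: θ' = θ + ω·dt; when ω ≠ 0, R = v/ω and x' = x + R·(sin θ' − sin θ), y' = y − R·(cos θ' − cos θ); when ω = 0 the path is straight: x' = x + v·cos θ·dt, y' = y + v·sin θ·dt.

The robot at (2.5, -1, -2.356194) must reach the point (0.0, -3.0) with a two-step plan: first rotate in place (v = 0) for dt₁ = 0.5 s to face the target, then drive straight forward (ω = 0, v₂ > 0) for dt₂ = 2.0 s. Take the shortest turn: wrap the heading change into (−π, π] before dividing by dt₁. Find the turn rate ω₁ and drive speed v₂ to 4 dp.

ω₁ = -0.2213, v₂ = 1.6008

heading to target = atan2(-3−-1, 0−2.5) = -2.4669
Δθ = wrap(-2.4669 − -2.3562) = -0.1107; ω₁ = Δθ/dt₁ = -0.2213
distance = √((0−2.5)² + (-3−-1)²) = 3.2016; v₂ = distance/dt₂ = 1.6008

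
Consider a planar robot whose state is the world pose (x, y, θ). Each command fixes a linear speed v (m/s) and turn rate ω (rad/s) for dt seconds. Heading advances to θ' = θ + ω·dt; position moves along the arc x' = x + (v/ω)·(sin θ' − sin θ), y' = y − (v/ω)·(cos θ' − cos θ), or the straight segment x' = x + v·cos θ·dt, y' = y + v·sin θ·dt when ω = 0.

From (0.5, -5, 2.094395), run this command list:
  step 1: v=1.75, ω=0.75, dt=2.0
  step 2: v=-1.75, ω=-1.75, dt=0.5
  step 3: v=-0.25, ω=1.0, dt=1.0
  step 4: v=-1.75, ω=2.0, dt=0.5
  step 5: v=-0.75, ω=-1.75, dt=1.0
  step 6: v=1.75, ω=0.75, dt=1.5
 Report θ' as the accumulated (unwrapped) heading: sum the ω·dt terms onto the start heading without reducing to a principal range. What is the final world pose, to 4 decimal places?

(-2.8578, -3.8194, 4.0944)

step 1: θ'=3.5944 (R=2.3333) → pose (-2.5415, -4.0685, 3.5944)
step 2: θ'=2.7194 (R=1.0000) → pose (-1.6943, -4.0555, 2.7194)
step 3: θ'=3.7194 (R=-0.2500) → pose (-1.4553, -4.0369, 3.7194)
step 4: θ'=4.7194 (R=-0.8750) → pose (-1.0582, -3.2978, 4.7194)
step 5: θ'=2.9694 (R=0.4286) → pose (-0.5562, -2.8726, 2.9694)
step 6: θ'=4.0944 (R=2.3333) → pose (-2.8578, -3.8194, 4.0944)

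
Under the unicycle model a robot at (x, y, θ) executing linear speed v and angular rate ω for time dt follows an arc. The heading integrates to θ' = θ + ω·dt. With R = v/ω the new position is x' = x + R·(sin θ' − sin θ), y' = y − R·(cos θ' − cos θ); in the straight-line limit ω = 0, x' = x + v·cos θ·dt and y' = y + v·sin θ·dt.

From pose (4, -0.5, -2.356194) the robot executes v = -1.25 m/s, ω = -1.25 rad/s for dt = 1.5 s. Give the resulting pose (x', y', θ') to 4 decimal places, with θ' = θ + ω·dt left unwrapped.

(5.5935, -0.7443, -4.2312)

θ' = -2.3562 + -1.25·1.5 = -4.2312
R = v/ω = -1.25/-1.25 = 1.0000
x' = 4 + 1.0000·(sin -4.2312 − sin -2.3562) = 5.5935
y' = -0.5 − 1.0000·(cos -4.2312 − cos -2.3562) = -0.7443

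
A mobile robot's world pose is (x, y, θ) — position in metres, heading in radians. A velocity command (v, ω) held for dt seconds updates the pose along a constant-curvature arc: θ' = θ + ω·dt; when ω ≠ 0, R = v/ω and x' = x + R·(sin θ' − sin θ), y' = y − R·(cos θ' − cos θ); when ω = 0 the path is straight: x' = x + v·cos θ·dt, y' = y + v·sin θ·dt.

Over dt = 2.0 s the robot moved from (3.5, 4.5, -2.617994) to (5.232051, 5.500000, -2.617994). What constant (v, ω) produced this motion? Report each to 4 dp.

Δθ = -2.617994 − -2.617994 = 0.000000
ω = Δθ/dt = 0.000000/2.0 = 0.0000
ω = 0 → v = (Δx·cos θ + Δy·sin θ)/dt = -1.0000

v = -1.0000, ω = 0.0000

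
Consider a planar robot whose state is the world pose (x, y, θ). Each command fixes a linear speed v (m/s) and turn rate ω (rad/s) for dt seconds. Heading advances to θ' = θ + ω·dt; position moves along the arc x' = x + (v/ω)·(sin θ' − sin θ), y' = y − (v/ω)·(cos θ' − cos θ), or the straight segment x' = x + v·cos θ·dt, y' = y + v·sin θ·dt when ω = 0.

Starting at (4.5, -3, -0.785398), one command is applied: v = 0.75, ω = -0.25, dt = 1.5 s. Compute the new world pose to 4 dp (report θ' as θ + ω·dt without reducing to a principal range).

θ' = -0.7854 + -0.25·1.5 = -1.1604
R = v/ω = 0.75/-0.25 = -3.0000
x' = 4.5 + -3.0000·(sin -1.1604 − sin -0.7854) = 5.1296
y' = -3 − -3.0000·(cos -1.1604 − cos -0.7854) = -3.9244

(5.1296, -3.9244, -1.1604)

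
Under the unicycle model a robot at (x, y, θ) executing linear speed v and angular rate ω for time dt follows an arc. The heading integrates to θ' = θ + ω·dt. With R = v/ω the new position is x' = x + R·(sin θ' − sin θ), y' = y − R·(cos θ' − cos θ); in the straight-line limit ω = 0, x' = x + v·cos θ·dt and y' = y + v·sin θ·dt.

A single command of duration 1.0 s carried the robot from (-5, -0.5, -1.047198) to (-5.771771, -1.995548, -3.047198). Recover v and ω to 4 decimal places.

v = 2.0000, ω = -2.0000

Δθ = -3.047198 − -1.047198 = -2.000000
ω = Δθ/dt = -2.000000/1.0 = -2.0000
R = −Δy/(cos θ' − cos θ) = -1.0000
v = R·ω = -1.0000·-2.0000 = 2.0000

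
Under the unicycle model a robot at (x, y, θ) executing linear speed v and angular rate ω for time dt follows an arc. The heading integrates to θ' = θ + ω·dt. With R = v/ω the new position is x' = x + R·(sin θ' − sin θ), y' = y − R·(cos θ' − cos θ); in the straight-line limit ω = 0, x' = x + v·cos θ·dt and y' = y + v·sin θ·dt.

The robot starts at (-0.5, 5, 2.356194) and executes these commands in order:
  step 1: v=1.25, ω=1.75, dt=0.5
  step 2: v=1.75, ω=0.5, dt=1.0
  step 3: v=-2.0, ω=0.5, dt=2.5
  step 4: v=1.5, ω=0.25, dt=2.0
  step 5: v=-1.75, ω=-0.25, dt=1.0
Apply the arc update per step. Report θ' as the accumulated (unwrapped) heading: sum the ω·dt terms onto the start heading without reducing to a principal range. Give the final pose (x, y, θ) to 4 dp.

step 1: θ'=3.2312 (R=0.7143) → pose (-1.0690, 5.2063, 3.2312)
step 2: θ'=3.7312 (R=3.5000) → pose (-2.7019, 4.6295, 3.7312)
step 3: θ'=4.9812 (R=-4.0000) → pose (-1.0697, 9.0164, 4.9812)
step 4: θ'=5.4812 (R=6.0000) → pose (0.4024, 6.4382, 5.4812)
step 5: θ'=5.2312 (R=7.0000) → pose (-0.6453, 7.8343, 5.2312)

(-0.6453, 7.8343, 5.2312)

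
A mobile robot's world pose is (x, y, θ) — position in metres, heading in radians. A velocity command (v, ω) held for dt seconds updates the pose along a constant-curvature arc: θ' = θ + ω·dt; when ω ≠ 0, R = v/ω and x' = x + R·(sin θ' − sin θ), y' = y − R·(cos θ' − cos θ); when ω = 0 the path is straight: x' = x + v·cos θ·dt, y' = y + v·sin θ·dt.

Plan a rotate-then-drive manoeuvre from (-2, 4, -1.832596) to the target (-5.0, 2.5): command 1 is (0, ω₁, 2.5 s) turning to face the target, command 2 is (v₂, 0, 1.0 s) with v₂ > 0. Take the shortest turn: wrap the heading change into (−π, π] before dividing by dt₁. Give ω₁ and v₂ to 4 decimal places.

heading to target = atan2(2.5−4, -5−-2) = -2.6779
Δθ = wrap(-2.6779 − -1.8326) = -0.8453; ω₁ = Δθ/dt₁ = -0.3381
distance = √((-5−-2)² + (2.5−4)²) = 3.3541; v₂ = distance/dt₂ = 3.3541

ω₁ = -0.3381, v₂ = 3.3541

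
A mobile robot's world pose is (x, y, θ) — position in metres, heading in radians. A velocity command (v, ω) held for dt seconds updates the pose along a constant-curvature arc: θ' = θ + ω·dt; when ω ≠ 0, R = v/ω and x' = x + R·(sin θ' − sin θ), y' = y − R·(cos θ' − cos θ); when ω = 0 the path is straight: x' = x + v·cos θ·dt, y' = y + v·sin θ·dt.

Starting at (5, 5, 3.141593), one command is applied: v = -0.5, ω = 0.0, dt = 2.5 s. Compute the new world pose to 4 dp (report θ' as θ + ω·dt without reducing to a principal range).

(6.2500, 5.0000, 3.1416)

θ' = 3.1416 + 0.0·2.5 = 3.1416
ω = 0 → straight: x' = 5 + -0.5·cos(3.1416)·2.5 = 6.2500
y' = 5 + -0.5·sin(3.1416)·2.5 = 5.0000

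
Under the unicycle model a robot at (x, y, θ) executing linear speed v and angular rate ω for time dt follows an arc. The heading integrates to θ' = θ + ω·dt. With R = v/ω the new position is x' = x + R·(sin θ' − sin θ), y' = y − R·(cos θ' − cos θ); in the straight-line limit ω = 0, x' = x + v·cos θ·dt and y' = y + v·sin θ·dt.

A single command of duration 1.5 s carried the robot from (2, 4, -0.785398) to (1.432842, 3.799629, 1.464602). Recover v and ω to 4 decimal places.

v = -0.5000, ω = 1.5000

Δθ = 1.464602 − -0.785398 = 2.250000
ω = Δθ/dt = 2.250000/1.5 = 1.5000
R = Δx/(sin θ' − sin θ) = -0.3333
v = R·ω = -0.3333·1.5000 = -0.5000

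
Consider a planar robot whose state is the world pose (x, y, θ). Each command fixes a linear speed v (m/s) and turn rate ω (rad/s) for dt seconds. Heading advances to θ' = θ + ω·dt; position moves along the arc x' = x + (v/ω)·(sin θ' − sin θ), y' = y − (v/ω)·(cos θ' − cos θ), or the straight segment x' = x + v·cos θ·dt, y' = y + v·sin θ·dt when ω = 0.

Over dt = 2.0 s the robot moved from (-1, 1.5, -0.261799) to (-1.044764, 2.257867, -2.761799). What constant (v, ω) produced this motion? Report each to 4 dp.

Δθ = -2.761799 − -0.261799 = -2.500000
ω = Δθ/dt = -2.500000/2.0 = -1.2500
R = −Δy/(cos θ' − cos θ) = 0.4000
v = R·ω = 0.4000·-1.2500 = -0.5000

v = -0.5000, ω = -1.2500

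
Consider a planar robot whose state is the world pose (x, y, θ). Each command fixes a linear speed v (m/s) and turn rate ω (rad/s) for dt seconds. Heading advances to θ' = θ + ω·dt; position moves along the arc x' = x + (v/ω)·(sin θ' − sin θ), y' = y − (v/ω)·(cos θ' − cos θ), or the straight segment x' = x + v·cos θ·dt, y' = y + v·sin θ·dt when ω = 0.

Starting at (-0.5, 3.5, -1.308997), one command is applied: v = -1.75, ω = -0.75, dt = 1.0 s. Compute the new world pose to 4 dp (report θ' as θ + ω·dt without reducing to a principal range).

(-0.3069, 5.1983, -2.0590)

θ' = -1.3090 + -0.75·1.0 = -2.0590
R = v/ω = -1.75/-0.75 = 2.3333
x' = -0.5 + 2.3333·(sin -2.0590 − sin -1.3090) = -0.3069
y' = 3.5 − 2.3333·(cos -2.0590 − cos -1.3090) = 5.1983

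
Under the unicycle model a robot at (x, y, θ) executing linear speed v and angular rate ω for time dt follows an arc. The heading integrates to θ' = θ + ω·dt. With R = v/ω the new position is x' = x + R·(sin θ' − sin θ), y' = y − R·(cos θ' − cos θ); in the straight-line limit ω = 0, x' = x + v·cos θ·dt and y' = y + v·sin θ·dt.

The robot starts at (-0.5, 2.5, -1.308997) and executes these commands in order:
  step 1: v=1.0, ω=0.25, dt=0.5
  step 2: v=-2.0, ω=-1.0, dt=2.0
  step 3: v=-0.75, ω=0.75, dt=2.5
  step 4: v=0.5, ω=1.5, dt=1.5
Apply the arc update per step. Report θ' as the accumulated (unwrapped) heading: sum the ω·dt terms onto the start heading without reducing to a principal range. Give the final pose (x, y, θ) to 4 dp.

step 1: θ'=-1.1840 (R=4.0000) → pose (-0.3408, 2.0264, -1.1840)
step 2: θ'=-3.1840 (R=2.0000) → pose (1.5962, 4.7790, -3.1840)
step 3: θ'=-1.3090 (R=-1.0000) → pose (2.6046, 6.0369, -1.3090)
step 4: θ'=0.9410 (R=0.3333) → pose (3.1959, 5.9269, 0.9410)

(3.1959, 5.9269, 0.9410)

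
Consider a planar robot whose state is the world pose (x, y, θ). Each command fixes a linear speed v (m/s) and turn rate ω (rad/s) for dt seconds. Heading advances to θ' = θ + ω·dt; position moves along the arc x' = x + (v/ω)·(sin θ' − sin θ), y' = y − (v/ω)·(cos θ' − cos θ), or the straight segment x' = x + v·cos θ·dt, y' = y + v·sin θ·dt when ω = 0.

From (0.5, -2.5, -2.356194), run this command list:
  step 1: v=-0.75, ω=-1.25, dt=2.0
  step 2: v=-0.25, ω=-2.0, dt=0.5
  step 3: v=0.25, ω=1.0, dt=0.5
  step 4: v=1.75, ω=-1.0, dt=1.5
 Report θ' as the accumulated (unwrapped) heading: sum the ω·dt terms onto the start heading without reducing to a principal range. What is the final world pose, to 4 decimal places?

(3.8910, -2.6086, -6.8562)

step 1: θ'=-4.8562 (R=0.6000) → pose (1.5181, -3.0102, -4.8562)
step 2: θ'=-5.8562 (R=0.1250) → pose (1.4461, -3.1061, -5.8562)
step 3: θ'=-5.3562 (R=0.2500) → pose (1.5425, -3.0286, -5.3562)
step 4: θ'=-6.8562 (R=-1.7500) → pose (3.8910, -2.6086, -6.8562)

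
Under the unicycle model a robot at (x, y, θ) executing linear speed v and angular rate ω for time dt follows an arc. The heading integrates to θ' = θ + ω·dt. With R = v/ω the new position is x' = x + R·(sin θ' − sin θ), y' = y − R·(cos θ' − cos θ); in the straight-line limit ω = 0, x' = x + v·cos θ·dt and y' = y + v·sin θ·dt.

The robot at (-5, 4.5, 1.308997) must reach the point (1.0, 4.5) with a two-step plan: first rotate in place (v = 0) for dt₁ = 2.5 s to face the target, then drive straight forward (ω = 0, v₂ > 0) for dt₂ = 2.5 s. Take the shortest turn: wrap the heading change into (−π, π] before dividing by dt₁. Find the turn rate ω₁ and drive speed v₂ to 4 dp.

heading to target = atan2(4.5−4.5, 1−-5) = 0.0000
Δθ = wrap(0.0000 − 1.3090) = -1.3090; ω₁ = Δθ/dt₁ = -0.5236
distance = √((1−-5)² + (4.5−4.5)²) = 6.0000; v₂ = distance/dt₂ = 2.4000

ω₁ = -0.5236, v₂ = 2.4000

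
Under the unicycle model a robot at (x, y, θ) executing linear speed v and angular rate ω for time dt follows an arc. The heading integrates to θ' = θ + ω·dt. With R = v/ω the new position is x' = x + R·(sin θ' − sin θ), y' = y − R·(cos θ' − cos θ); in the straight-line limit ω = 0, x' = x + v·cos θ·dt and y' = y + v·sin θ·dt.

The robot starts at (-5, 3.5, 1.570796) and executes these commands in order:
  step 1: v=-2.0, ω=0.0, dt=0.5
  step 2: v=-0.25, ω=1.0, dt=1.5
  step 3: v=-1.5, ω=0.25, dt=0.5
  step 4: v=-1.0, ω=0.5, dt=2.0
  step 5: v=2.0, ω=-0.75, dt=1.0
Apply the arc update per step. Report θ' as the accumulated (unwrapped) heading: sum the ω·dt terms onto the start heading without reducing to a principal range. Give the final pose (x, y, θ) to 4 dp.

(-3.9075, 2.0265, 3.4458)

step 1: θ'=1.5708 (straight) → pose (-5.0000, 2.5000, 1.5708)
step 2: θ'=3.0708 (R=-0.2500) → pose (-4.7677, 2.2506, 3.0708)
step 3: θ'=3.1958 (R=-6.0000) → pose (-4.0182, 2.2444, 3.1958)
step 4: θ'=4.1958 (R=-2.0000) → pose (-2.3875, 3.2536, 4.1958)
step 5: θ'=3.4458 (R=-2.6667) → pose (-3.9075, 2.0265, 3.4458)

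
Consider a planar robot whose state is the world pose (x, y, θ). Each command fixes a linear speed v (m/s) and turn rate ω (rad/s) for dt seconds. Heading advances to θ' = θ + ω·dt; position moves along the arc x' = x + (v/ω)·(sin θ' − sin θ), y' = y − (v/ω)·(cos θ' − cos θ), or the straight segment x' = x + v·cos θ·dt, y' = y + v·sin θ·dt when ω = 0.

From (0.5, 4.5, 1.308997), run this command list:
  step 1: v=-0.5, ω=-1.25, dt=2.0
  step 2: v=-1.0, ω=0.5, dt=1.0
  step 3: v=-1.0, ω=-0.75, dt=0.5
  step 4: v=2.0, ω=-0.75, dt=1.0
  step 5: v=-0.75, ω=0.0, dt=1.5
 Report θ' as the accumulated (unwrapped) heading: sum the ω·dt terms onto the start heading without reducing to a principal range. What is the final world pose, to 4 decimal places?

step 1: θ'=-1.1910 (R=0.4000) → pose (-0.2579, 4.4552, -1.1910)
step 2: θ'=-0.6910 (R=-2.0000) → pose (-0.8407, 5.2550, -0.6910)
step 3: θ'=-1.0660 (R=1.3333) → pose (-1.1580, 5.6376, -1.0660)
step 4: θ'=-1.8160 (R=-2.6667) → pose (-0.9052, 3.7006, -1.8160)
step 5: θ'=-1.8160 (straight) → pose (-0.6321, 4.7920, -1.8160)

(-0.6321, 4.7920, -1.8160)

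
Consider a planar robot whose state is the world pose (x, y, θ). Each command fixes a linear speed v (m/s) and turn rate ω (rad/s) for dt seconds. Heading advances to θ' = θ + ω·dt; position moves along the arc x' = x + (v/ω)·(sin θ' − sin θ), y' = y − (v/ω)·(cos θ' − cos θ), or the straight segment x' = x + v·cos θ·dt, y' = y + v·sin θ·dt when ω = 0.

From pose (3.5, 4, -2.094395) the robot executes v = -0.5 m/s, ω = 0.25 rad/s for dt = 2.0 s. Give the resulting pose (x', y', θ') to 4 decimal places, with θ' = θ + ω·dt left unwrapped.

(3.7674, 4.9528, -1.5944)

θ' = -2.0944 + 0.25·2.0 = -1.5944
R = v/ω = -0.5/0.25 = -2.0000
x' = 3.5 + -2.0000·(sin -1.5944 − sin -2.0944) = 3.7674
y' = 4 − -2.0000·(cos -1.5944 − cos -2.0944) = 4.9528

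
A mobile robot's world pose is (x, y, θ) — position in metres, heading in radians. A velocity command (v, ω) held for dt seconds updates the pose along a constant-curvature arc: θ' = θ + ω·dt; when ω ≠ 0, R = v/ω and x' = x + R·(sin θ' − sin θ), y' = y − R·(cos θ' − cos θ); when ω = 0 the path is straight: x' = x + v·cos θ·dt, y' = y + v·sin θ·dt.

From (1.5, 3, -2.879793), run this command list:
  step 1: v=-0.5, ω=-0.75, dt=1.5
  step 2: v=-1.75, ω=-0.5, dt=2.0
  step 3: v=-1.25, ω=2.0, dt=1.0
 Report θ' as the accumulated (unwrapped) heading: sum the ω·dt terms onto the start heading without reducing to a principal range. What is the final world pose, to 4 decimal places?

step 1: θ'=-4.0048 (R=0.6667) → pose (2.1792, 2.7894, -4.0048)
step 2: θ'=-5.0048 (R=3.5000) → pose (2.8709, -0.4945, -5.0048)
step 3: θ'=-3.0048 (R=-0.6250) → pose (3.5546, -1.2939, -3.0048)

(3.5546, -1.2939, -3.0048)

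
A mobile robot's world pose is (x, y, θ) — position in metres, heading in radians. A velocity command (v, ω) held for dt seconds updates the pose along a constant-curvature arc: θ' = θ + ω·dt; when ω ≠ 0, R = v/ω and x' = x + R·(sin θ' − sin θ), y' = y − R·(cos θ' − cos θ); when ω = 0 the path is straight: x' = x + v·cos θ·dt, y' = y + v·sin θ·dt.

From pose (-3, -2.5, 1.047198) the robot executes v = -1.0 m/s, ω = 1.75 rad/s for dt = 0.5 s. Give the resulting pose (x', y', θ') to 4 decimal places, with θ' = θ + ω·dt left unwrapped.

(-3.0416, -2.9824, 1.9222)

θ' = 1.0472 + 1.75·0.5 = 1.9222
R = v/ω = -1.0/1.75 = -0.5714
x' = -3 + -0.5714·(sin 1.9222 − sin 1.0472) = -3.0416
y' = -2.5 − -0.5714·(cos 1.9222 − cos 1.0472) = -2.9824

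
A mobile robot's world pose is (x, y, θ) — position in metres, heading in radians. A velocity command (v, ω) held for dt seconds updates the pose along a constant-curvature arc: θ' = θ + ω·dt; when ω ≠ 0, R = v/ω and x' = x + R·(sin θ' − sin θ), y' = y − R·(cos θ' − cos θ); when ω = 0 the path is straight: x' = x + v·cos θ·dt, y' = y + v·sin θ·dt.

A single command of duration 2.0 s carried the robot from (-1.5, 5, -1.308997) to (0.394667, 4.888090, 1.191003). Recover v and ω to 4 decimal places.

v = 1.2500, ω = 1.2500

Δθ = 1.191003 − -1.308997 = 2.500000
ω = Δθ/dt = 2.500000/2.0 = 1.2500
R = Δx/(sin θ' − sin θ) = 1.0000
v = R·ω = 1.0000·1.2500 = 1.2500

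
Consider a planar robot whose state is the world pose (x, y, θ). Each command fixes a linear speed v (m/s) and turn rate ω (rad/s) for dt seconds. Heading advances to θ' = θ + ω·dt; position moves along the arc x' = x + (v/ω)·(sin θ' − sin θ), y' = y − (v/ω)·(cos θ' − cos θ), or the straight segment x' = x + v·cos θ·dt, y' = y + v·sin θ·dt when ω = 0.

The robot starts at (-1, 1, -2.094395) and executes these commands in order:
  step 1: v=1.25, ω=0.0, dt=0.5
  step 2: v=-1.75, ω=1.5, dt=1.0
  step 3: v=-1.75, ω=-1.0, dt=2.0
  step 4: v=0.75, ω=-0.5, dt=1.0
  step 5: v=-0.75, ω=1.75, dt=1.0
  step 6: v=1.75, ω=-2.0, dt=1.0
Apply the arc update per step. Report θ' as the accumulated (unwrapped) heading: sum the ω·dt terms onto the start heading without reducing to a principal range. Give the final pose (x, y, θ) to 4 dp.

step 1: θ'=-2.0944 (straight) → pose (-1.3125, 0.4587, -2.0944)
step 2: θ'=-0.5944 (R=-1.1667) → pose (-1.6695, 2.0086, -0.5944)
step 3: θ'=-2.5944 (R=1.7500) → pose (-1.6000, 4.9530, -2.5944)
step 4: θ'=-3.0944 (R=-1.5000) → pose (-2.3097, 4.7356, -3.0944)
step 5: θ'=-1.3444 (R=-0.4286) → pose (-1.9123, 5.2599, -1.3444)
step 6: θ'=-3.3444 (R=-0.8750) → pose (-2.9412, 4.2064, -3.3444)

(-2.9412, 4.2064, -3.3444)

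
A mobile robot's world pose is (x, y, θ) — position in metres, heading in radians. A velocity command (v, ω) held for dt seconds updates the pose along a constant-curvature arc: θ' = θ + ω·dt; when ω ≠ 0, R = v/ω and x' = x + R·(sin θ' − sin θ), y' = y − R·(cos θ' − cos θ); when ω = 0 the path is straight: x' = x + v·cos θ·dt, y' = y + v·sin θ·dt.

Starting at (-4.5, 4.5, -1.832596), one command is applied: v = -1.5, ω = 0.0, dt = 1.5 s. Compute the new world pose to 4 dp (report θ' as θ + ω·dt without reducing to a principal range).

θ' = -1.8326 + 0.0·1.5 = -1.8326
ω = 0 → straight: x' = -4.5 + -1.5·cos(-1.8326)·1.5 = -3.9177
y' = 4.5 + -1.5·sin(-1.8326)·1.5 = 6.6733

(-3.9177, 6.6733, -1.8326)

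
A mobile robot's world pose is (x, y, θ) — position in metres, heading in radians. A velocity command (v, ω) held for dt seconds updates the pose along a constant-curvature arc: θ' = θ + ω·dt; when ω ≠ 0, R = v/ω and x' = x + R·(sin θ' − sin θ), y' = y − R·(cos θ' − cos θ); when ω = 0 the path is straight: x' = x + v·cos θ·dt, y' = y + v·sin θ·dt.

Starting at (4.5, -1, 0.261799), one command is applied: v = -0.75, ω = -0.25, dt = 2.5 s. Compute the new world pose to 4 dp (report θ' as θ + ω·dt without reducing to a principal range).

(2.6577, -0.9065, -0.3632)

θ' = 0.2618 + -0.25·2.5 = -0.3632
R = v/ω = -0.75/-0.25 = 3.0000
x' = 4.5 + 3.0000·(sin -0.3632 − sin 0.2618) = 2.6577
y' = -1 − 3.0000·(cos -0.3632 − cos 0.2618) = -0.9065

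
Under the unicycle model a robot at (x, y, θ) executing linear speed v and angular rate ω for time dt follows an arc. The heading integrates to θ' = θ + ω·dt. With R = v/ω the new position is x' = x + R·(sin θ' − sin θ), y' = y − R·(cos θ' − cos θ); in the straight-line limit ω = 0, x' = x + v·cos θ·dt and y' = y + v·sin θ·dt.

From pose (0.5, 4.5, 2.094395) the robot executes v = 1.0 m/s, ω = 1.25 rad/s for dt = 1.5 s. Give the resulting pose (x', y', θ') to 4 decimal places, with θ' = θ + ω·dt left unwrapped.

(-0.7820, 4.6412, 3.9694)

θ' = 2.0944 + 1.25·1.5 = 3.9694
R = v/ω = 1.0/1.25 = 0.8000
x' = 0.5 + 0.8000·(sin 3.9694 − sin 2.0944) = -0.7820
y' = 4.5 − 0.8000·(cos 3.9694 − cos 2.0944) = 4.6412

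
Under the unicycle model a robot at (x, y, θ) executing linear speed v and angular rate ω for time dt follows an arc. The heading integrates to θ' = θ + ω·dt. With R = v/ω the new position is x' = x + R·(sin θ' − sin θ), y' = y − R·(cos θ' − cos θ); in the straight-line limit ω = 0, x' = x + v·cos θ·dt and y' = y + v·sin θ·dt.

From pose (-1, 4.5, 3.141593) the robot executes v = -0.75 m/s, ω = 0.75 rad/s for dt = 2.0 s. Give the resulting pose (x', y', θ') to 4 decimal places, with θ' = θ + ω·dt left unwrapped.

(-0.0025, 5.4293, 4.6416)

θ' = 3.1416 + 0.75·2.0 = 4.6416
R = v/ω = -0.75/0.75 = -1.0000
x' = -1 + -1.0000·(sin 4.6416 − sin 3.1416) = -0.0025
y' = 4.5 − -1.0000·(cos 4.6416 − cos 3.1416) = 5.4293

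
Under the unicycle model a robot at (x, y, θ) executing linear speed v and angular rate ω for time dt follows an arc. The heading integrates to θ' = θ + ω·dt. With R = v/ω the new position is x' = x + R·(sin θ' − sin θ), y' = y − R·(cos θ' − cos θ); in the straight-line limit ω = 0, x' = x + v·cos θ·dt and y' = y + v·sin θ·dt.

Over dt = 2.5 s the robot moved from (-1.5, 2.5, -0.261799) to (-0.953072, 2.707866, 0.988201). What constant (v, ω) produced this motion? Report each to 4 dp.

v = 0.2500, ω = 0.5000

Δθ = 0.988201 − -0.261799 = 1.250000
ω = Δθ/dt = 1.250000/2.5 = 0.5000
R = Δx/(sin θ' − sin θ) = 0.5000
v = R·ω = 0.5000·0.5000 = 0.2500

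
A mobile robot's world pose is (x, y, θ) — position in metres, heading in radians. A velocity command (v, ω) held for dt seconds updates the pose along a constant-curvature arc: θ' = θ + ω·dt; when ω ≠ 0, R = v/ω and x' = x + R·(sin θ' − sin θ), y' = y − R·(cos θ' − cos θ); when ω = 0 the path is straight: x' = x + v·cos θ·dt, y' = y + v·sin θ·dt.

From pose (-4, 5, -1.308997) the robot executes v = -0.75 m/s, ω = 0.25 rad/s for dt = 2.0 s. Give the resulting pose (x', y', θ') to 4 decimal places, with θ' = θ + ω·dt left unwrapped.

(-4.7270, 6.2942, -0.8090)

θ' = -1.3090 + 0.25·2.0 = -0.8090
R = v/ω = -0.75/0.25 = -3.0000
x' = -4 + -3.0000·(sin -0.8090 − sin -1.3090) = -4.7270
y' = 5 − -3.0000·(cos -0.8090 − cos -1.3090) = 6.2942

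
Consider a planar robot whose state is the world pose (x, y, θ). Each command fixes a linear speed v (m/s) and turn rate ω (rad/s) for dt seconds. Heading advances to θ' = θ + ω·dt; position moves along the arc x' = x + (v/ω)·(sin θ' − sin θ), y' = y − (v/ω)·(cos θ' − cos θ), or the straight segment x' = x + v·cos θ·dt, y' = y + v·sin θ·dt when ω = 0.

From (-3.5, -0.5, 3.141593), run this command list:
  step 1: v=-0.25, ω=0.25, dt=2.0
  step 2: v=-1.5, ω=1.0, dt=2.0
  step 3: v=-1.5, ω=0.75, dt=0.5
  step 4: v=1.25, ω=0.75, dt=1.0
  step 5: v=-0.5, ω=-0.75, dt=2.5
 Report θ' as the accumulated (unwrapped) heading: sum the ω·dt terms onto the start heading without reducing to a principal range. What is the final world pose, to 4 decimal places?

step 1: θ'=3.6416 (R=-1.0000) → pose (-3.0206, -0.3776, 3.6416)
step 2: θ'=5.6416 (R=-1.5000) → pose (-2.8420, 2.1405, 5.6416)
step 3: θ'=6.0166 (R=-2.0000) → pose (-3.5121, 2.4676, 6.0166)
step 4: θ'=6.7666 (R=1.6667) → pose (-2.2983, 2.5997, 6.7666)
step 5: θ'=4.8916 (R=0.6667) → pose (-3.2642, 3.0711, 4.8916)

(-3.2642, 3.0711, 4.8916)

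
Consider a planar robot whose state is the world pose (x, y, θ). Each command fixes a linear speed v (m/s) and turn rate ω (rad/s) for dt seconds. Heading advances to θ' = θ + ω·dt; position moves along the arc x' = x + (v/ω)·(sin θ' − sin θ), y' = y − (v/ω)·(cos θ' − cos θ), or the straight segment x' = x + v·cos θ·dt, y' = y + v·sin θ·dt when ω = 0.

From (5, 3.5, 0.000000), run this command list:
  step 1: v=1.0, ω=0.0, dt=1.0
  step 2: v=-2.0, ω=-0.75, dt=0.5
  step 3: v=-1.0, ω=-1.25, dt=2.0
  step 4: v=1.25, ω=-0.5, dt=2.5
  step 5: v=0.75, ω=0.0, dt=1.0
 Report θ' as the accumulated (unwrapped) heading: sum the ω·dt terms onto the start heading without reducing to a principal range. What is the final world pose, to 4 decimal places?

(1.9503, 6.8520, -4.1250)

step 1: θ'=0.0000 (straight) → pose (6.0000, 3.5000, 0.0000)
step 2: θ'=-0.3750 (R=2.6667) → pose (5.0233, 3.6853, -0.3750)
step 3: θ'=-2.8750 (R=0.8000) → pose (5.1055, 5.2015, -2.8750)
step 4: θ'=-4.1250 (R=-2.5000) → pose (2.3659, 6.2277, -4.1250)
step 5: θ'=-4.1250 (straight) → pose (1.9503, 6.8520, -4.1250)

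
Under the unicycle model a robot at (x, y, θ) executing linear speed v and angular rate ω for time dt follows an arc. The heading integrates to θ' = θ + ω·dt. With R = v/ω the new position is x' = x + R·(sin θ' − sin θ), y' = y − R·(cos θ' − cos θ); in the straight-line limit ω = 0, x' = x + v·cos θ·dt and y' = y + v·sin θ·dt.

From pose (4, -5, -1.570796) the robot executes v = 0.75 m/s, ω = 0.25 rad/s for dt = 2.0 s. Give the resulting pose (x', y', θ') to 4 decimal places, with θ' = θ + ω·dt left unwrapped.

(4.3673, -6.4383, -1.0708)

θ' = -1.5708 + 0.25·2.0 = -1.0708
R = v/ω = 0.75/0.25 = 3.0000
x' = 4 + 3.0000·(sin -1.0708 − sin -1.5708) = 4.3673
y' = -5 − 3.0000·(cos -1.0708 − cos -1.5708) = -6.4383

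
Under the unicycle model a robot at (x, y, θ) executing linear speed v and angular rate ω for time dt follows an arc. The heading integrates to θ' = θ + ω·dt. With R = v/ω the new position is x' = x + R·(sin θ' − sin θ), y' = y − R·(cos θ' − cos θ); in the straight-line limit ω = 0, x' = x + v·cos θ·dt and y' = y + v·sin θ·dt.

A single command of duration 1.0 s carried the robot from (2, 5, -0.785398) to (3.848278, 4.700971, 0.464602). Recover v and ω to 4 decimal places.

v = 2.0000, ω = 1.2500

Δθ = 0.464602 − -0.785398 = 1.250000
ω = Δθ/dt = 1.250000/1.0 = 1.2500
R = Δx/(sin θ' − sin θ) = 1.6000
v = R·ω = 1.6000·1.2500 = 2.0000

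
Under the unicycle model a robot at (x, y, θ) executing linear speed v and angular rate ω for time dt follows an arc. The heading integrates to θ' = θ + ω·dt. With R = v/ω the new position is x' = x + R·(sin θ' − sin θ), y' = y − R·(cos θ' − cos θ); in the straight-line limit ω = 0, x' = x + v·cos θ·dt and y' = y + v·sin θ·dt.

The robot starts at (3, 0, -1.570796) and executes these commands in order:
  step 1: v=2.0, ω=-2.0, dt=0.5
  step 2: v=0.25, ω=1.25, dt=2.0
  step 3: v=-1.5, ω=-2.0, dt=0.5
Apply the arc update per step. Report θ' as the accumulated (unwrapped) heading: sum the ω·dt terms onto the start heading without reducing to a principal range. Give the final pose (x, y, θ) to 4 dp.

(2.0291, -0.8207, -1.0708)

step 1: θ'=-2.5708 (R=-1.0000) → pose (2.5403, -0.8415, -2.5708)
step 2: θ'=-0.0708 (R=0.2000) → pose (2.6342, -1.2093, -0.0708)
step 3: θ'=-1.0708 (R=0.7500) → pose (2.0291, -0.8207, -1.0708)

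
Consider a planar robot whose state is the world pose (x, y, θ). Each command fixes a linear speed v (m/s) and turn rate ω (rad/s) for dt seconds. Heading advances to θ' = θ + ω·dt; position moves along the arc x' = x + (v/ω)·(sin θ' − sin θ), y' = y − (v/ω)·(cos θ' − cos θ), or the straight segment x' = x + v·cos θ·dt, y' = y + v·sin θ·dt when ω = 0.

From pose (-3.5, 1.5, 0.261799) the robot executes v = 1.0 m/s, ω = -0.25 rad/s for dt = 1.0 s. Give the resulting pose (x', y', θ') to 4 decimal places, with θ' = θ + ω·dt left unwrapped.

(-2.5119, 1.6360, 0.0118)

θ' = 0.2618 + -0.25·1.0 = 0.0118
R = v/ω = 1.0/-0.25 = -4.0000
x' = -3.5 + -4.0000·(sin 0.0118 − sin 0.2618) = -2.5119
y' = 1.5 − -4.0000·(cos 0.0118 − cos 0.2618) = 1.6360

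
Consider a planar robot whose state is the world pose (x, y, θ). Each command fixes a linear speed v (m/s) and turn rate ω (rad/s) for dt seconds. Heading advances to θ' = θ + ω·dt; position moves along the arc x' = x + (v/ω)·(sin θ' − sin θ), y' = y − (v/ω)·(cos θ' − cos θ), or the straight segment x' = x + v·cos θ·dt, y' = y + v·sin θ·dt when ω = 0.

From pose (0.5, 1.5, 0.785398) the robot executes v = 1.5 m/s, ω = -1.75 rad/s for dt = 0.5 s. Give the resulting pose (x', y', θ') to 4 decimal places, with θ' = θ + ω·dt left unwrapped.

(1.1828, 1.7476, -0.0896)

θ' = 0.7854 + -1.75·0.5 = -0.0896
R = v/ω = 1.5/-1.75 = -0.8571
x' = 0.5 + -0.8571·(sin -0.0896 − sin 0.7854) = 1.1828
y' = 1.5 − -0.8571·(cos -0.0896 − cos 0.7854) = 1.7476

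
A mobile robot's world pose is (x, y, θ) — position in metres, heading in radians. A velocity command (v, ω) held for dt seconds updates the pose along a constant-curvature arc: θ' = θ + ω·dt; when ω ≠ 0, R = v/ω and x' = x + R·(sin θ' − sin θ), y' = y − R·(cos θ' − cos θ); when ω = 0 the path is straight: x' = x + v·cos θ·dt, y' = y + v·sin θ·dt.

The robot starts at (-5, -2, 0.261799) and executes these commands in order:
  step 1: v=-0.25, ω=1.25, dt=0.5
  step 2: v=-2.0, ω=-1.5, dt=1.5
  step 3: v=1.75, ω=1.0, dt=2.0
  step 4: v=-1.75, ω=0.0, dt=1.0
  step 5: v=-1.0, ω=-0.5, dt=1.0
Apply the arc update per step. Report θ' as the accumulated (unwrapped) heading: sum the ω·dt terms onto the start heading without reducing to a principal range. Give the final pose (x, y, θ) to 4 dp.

(-7.0118, -3.9593, 0.1368)

step 1: θ'=0.8868 (R=-0.2000) → pose (-5.1032, -2.0668, 0.8868)
step 2: θ'=-1.3632 (R=1.3333) → pose (-7.4414, -1.4991, -1.3632)
step 3: θ'=0.6368 (R=1.7500) → pose (-4.6883, -2.5454, 0.6368)
step 4: θ'=0.6368 (straight) → pose (-6.0953, -3.5860, 0.6368)
step 5: θ'=0.1368 (R=2.0000) → pose (-7.0118, -3.9593, 0.1368)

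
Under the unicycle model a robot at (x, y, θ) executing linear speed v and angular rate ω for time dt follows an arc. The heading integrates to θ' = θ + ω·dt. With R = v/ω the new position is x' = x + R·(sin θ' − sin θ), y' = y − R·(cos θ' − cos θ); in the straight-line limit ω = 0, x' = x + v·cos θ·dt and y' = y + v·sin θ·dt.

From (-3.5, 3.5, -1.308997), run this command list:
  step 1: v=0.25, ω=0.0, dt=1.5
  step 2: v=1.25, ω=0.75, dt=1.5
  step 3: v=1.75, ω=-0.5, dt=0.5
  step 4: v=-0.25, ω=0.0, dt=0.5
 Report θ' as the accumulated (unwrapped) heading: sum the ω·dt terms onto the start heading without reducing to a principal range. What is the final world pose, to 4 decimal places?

(-1.3800, 1.7178, -0.4340)

step 1: θ'=-1.3090 (straight) → pose (-3.4029, 3.1378, -1.3090)
step 2: θ'=-0.1840 (R=1.6667) → pose (-2.0980, 1.9306, -0.1840)
step 3: θ'=-0.4340 (R=-3.5000) → pose (-1.2666, 1.6652, -0.4340)
step 4: θ'=-0.4340 (straight) → pose (-1.3800, 1.7178, -0.4340)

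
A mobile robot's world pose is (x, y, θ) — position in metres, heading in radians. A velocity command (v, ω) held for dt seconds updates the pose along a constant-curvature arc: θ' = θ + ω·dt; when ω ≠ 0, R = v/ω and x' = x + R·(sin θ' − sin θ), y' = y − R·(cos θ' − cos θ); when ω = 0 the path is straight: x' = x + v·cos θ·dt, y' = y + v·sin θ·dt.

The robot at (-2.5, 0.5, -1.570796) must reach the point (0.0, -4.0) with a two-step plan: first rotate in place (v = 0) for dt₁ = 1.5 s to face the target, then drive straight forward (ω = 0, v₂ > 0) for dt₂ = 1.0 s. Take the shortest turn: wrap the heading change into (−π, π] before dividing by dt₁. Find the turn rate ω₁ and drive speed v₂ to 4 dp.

ω₁ = 0.3381, v₂ = 5.1478

heading to target = atan2(-4−0.5, 0−-2.5) = -1.0637
Δθ = wrap(-1.0637 − -1.5708) = 0.5071; ω₁ = Δθ/dt₁ = 0.3381
distance = √((0−-2.5)² + (-4−0.5)²) = 5.1478; v₂ = distance/dt₂ = 5.1478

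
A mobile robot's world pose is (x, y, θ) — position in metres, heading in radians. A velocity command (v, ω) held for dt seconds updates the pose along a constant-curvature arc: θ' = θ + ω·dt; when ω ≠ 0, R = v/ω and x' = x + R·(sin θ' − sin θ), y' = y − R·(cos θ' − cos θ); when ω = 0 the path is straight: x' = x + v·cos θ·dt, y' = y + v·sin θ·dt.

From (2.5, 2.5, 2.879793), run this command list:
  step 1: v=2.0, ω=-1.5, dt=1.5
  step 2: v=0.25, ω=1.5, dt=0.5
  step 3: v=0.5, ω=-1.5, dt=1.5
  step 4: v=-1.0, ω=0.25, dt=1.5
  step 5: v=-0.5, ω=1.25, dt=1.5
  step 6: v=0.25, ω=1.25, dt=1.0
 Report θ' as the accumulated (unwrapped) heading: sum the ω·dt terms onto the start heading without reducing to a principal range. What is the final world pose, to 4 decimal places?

(0.8691, 5.9972, 2.6298)

step 1: θ'=0.6298 (R=-1.3333) → pose (2.0598, 4.8654, 0.6298)
step 2: θ'=1.3798 (R=0.1667) → pose (2.1253, 4.9685, 1.3798)
step 3: θ'=-0.8702 (R=-0.3333) → pose (2.7074, 5.1201, -0.8702)
step 4: θ'=-0.4952 (R=-4.0000) → pose (1.5504, 6.0609, -0.4952)
step 5: θ'=1.3798 (R=-0.4000) → pose (0.9675, 5.7849, 1.3798)
step 6: θ'=2.6298 (R=0.2000) → pose (0.8691, 5.9972, 2.6298)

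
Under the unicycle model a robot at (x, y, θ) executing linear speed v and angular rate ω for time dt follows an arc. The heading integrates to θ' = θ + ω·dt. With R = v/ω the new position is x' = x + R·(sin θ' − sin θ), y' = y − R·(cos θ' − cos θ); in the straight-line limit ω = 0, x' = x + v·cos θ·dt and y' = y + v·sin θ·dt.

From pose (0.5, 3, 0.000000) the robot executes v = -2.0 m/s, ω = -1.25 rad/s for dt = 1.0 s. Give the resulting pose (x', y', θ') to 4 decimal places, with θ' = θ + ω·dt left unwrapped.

(-1.0184, 4.0955, -1.2500)

θ' = 0.0000 + -1.25·1.0 = -1.2500
R = v/ω = -2.0/-1.25 = 1.6000
x' = 0.5 + 1.6000·(sin -1.2500 − sin 0.0000) = -1.0184
y' = 3 − 1.6000·(cos -1.2500 − cos 0.0000) = 4.0955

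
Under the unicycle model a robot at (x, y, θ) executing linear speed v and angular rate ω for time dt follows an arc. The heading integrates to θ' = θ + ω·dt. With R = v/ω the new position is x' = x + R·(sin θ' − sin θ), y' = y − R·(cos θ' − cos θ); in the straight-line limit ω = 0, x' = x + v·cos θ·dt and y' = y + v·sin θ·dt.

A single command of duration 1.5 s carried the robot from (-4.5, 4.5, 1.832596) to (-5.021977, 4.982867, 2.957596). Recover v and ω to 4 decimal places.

Δθ = 2.957596 − 1.832596 = 1.125000
ω = Δθ/dt = 1.125000/1.5 = 0.7500
R = Δx/(sin θ' − sin θ) = 0.6667
v = R·ω = 0.6667·0.7500 = 0.5000

v = 0.5000, ω = 0.7500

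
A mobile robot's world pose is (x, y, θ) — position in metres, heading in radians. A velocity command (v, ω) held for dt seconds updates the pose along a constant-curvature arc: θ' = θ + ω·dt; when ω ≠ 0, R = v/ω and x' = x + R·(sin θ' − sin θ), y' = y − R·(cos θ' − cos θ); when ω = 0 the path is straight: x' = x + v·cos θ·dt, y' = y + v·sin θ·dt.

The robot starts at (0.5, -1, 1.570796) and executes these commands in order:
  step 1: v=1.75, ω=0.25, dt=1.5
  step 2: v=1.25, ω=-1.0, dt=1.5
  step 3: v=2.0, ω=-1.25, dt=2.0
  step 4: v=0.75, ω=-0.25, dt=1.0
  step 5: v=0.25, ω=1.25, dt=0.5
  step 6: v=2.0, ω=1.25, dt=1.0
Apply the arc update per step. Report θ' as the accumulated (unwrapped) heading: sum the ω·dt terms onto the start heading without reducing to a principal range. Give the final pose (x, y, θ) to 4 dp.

(3.1912, -1.3918, -0.4292)

step 1: θ'=1.9458 (R=7.0000) → pose (0.0136, 1.5639, 1.9458)
step 2: θ'=0.4458 (R=-1.2500) → pose (0.6377, 3.1496, 0.4458)
step 3: θ'=-2.0542 (R=-1.6000) → pose (2.7443, 0.9623, -2.0542)
step 4: θ'=-2.3042 (R=-3.0000) → pose (2.3167, 0.3485, -2.3042)
step 5: θ'=-1.6792 (R=0.2000) → pose (2.2665, 0.2362, -1.6792)
step 6: θ'=-0.4292 (R=1.6000) → pose (3.1912, -1.3918, -0.4292)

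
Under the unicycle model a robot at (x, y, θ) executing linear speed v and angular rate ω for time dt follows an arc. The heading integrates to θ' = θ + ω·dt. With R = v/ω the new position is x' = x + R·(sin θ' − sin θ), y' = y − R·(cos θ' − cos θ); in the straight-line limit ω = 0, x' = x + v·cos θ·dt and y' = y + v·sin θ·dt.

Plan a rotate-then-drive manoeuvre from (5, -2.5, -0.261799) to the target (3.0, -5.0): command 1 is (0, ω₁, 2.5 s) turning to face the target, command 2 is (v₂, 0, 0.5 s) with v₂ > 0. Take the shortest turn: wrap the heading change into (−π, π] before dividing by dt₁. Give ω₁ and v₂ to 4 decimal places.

ω₁ = -0.7935, v₂ = 6.4031

heading to target = atan2(-5−-2.5, 3−5) = -2.2455
Δθ = wrap(-2.2455 − -0.2618) = -1.9837; ω₁ = Δθ/dt₁ = -0.7935
distance = √((3−5)² + (-5−-2.5)²) = 3.2016; v₂ = distance/dt₂ = 6.4031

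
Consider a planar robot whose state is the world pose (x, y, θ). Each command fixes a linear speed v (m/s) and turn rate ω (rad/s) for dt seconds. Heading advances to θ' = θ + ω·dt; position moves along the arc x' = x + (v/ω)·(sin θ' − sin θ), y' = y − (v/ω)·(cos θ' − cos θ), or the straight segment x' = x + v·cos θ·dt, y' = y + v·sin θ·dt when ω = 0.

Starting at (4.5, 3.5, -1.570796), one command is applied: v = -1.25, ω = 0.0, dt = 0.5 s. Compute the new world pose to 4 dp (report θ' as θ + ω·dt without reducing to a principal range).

(4.5000, 4.1250, -1.5708)

θ' = -1.5708 + 0.0·0.5 = -1.5708
ω = 0 → straight: x' = 4.5 + -1.25·cos(-1.5708)·0.5 = 4.5000
y' = 3.5 + -1.25·sin(-1.5708)·0.5 = 4.1250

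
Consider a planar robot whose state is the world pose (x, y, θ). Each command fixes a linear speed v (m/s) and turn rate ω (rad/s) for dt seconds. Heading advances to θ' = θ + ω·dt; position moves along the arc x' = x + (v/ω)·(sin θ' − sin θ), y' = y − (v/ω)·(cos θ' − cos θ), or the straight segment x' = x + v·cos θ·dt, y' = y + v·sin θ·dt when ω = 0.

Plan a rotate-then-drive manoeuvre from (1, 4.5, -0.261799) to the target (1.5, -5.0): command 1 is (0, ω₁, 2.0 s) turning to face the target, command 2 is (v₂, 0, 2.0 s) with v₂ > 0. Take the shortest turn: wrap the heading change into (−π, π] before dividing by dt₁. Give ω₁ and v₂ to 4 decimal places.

ω₁ = -0.6282, v₂ = 4.7566

heading to target = atan2(-5−4.5, 1.5−1) = -1.5182
Δθ = wrap(-1.5182 − -0.2618) = -1.2564; ω₁ = Δθ/dt₁ = -0.6282
distance = √((1.5−1)² + (-5−4.5)²) = 9.5131; v₂ = distance/dt₂ = 4.7566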